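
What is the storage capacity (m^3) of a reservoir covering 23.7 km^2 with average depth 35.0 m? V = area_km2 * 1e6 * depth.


V = 23.7 * 1e6 * 35.0 = 8.2950e+08 m^3


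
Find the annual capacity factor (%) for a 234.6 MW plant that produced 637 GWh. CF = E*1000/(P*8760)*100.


CF = 637 * 1000 / (234.6 * 8760) * 100 = 30.9961 %


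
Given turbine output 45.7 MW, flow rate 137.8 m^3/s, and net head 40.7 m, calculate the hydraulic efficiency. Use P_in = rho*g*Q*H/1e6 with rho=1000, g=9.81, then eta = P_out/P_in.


P_in = 1000 * 9.81 * 137.8 * 40.7 / 1e6 = 55.0190 MW
eta = 45.7 / 55.0190 = 0.8306


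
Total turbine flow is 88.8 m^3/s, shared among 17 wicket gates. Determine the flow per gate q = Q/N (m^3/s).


q = 88.8 / 17 = 5.2235 m^3/s


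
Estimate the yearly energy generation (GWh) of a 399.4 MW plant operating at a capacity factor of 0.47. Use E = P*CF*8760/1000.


E = 399.4 * 0.47 * 8760 / 1000 = 1644.4097 GWh


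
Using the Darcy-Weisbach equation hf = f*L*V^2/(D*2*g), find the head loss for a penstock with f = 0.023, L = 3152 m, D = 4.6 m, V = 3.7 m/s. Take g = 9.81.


hf = 0.023 * 3152 * 3.7^2 / (4.6 * 2 * 9.81) = 10.9967 m


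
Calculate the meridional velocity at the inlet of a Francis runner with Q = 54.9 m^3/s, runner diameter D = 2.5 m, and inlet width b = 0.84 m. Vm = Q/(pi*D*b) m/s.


Vm = 54.9 / (pi * 2.5 * 0.84) = 8.3215 m/s


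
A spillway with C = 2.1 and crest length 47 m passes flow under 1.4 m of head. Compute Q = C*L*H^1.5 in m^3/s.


Q = 2.1 * 47 * 1.4^1.5 = 163.4968 m^3/s


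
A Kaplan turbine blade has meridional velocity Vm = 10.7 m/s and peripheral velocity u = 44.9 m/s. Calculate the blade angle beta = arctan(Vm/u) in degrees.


beta = arctan(10.7 / 44.9) = 13.4040 degrees


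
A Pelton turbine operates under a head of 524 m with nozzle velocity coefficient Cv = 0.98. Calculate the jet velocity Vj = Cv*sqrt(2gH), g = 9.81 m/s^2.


Vj = 0.98 * sqrt(2*9.81*524) = 99.3668 m/s


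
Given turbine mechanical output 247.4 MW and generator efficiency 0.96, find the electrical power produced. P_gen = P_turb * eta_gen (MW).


P_gen = 247.4 * 0.96 = 237.5040 MW


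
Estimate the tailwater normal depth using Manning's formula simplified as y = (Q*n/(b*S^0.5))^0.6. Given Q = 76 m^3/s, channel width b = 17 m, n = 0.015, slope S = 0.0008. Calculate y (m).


y = (76 * 0.015 / (17 * 0.0008^0.5))^0.6 = 1.6786 m


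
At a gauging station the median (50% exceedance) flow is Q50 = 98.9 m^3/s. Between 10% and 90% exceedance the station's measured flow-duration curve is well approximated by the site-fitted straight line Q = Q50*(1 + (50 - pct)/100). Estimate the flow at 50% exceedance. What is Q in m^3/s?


Q = 98.9 * (1 + (50 - 50)/100) = 98.9000 m^3/s


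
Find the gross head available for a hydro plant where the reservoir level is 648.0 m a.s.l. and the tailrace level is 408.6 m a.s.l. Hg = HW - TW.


Hg = 648.0 - 408.6 = 239.4000 m


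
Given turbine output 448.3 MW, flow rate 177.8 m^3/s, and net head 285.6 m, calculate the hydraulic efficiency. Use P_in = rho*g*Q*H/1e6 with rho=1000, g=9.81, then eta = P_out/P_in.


P_in = 1000 * 9.81 * 177.8 * 285.6 / 1e6 = 498.1487 MW
eta = 448.3 / 498.1487 = 0.8999


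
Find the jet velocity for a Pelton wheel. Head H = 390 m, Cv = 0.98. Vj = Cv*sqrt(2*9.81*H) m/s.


Vj = 0.98 * sqrt(2*9.81*390) = 85.7251 m/s


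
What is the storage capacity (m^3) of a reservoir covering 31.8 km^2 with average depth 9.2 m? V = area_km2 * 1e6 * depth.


V = 31.8 * 1e6 * 9.2 = 2.9256e+08 m^3


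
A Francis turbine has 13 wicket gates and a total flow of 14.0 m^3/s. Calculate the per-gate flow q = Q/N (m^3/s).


q = 14.0 / 13 = 1.0769 m^3/s


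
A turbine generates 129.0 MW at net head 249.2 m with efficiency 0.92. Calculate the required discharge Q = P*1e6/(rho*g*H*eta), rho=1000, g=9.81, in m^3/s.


Q = 129.0 * 1e6 / (1000 * 9.81 * 249.2 * 0.92) = 57.3568 m^3/s


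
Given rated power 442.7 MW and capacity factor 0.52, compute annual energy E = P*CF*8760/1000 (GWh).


E = 442.7 * 0.52 * 8760 / 1000 = 2016.5870 GWh


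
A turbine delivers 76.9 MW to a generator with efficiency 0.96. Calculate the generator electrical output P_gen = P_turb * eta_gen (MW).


P_gen = 76.9 * 0.96 = 73.8240 MW


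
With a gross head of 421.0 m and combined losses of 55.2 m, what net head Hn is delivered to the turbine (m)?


Hn = 421.0 - 55.2 = 365.8000 m


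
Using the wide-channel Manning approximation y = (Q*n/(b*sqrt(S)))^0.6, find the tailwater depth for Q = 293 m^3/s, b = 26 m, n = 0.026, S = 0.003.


y = (293 * 0.026 / (26 * 0.003^0.5))^0.6 = 2.7352 m


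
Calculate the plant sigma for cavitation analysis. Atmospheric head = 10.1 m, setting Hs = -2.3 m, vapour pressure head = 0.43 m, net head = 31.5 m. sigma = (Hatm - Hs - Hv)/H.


sigma = (10.1 - (-2.3) - 0.43) / 31.5 = 0.3800


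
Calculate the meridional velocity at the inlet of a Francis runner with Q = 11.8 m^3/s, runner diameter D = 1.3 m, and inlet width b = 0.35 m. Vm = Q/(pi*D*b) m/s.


Vm = 11.8 / (pi * 1.3 * 0.35) = 8.2551 m/s


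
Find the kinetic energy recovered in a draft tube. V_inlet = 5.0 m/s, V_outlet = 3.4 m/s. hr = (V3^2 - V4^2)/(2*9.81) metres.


hr = (5.0^2 - 3.4^2) / (2*9.81) = 0.6850 m


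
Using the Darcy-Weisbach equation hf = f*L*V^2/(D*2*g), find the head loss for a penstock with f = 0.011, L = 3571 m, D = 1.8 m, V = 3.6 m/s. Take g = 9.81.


hf = 0.011 * 3571 * 3.6^2 / (1.8 * 2 * 9.81) = 14.4150 m


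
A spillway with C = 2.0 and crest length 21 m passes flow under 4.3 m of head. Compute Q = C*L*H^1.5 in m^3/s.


Q = 2.0 * 21 * 4.3^1.5 = 374.5001 m^3/s


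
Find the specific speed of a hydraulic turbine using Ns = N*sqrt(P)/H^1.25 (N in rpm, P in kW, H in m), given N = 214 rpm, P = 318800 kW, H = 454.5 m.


Ns = 214 * 318800^0.5 / 454.5^1.25 = 57.5779


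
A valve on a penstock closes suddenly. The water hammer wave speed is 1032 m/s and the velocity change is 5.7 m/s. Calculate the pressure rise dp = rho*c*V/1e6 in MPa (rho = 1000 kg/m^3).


dp = 1000 * 1032 * 5.7 / 1e6 = 5.8824 MPa


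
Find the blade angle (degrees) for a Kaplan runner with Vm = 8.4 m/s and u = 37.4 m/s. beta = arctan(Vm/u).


beta = arctan(8.4 / 37.4) = 12.6585 degrees


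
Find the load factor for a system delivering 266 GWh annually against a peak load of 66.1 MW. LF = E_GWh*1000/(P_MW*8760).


LF = 266 * 1000 / (66.1 * 8760) = 0.4594


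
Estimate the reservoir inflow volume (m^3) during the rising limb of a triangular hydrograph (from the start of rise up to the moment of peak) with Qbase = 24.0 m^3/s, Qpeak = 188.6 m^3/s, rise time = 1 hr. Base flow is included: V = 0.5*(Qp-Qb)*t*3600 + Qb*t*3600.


V = 0.5*(188.6 - 24.0)*1*3600 + 24.0*1*3600 = 382680.0000 m^3


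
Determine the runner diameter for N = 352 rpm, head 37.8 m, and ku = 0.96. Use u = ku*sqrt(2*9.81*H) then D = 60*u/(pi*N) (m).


u = 0.96 * sqrt(2*9.81*37.8) = 26.1437 m/s
D = 60 * 26.1437 / (pi * 352) = 1.4185 m


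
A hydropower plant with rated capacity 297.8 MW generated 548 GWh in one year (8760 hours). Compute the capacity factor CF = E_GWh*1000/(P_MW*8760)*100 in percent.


CF = 548 * 1000 / (297.8 * 8760) * 100 = 21.0064 %


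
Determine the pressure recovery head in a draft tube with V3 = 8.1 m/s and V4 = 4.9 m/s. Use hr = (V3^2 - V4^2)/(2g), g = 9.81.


hr = (8.1^2 - 4.9^2) / (2*9.81) = 2.1203 m


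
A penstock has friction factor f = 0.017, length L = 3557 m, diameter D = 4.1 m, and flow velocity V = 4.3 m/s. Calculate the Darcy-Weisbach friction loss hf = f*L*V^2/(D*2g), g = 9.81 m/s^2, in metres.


hf = 0.017 * 3557 * 4.3^2 / (4.1 * 2 * 9.81) = 13.8991 m


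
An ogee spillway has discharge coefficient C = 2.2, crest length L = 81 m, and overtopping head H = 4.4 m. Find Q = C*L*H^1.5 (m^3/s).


Q = 2.2 * 81 * 4.4^1.5 = 1644.7001 m^3/s


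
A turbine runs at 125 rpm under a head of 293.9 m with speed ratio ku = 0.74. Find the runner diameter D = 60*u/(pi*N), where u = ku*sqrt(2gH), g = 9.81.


u = 0.74 * sqrt(2*9.81*293.9) = 56.1928 m/s
D = 60 * 56.1928 / (pi * 125) = 8.5856 m


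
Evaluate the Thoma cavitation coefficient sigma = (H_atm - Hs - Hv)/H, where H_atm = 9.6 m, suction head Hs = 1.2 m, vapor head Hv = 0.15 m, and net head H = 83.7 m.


sigma = (9.6 - 1.2 - 0.15) / 83.7 = 0.0986


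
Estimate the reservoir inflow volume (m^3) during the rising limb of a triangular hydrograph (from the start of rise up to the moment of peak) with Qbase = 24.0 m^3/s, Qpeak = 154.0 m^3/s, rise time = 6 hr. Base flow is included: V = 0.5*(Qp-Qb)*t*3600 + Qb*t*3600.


V = 0.5*(154.0 - 24.0)*6*3600 + 24.0*6*3600 = 1.9224e+06 m^3


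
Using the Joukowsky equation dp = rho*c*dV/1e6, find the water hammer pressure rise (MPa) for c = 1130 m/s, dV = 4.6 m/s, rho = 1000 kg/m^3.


dp = 1000 * 1130 * 4.6 / 1e6 = 5.1980 MPa


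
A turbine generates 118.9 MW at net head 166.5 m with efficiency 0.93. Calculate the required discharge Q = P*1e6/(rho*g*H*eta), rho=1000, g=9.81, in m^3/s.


Q = 118.9 * 1e6 / (1000 * 9.81 * 166.5 * 0.93) = 78.2737 m^3/s


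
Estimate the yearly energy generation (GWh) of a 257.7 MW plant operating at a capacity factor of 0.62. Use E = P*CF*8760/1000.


E = 257.7 * 0.62 * 8760 / 1000 = 1399.6202 GWh


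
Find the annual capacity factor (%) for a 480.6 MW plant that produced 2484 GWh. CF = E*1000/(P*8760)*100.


CF = 2484 * 1000 / (480.6 * 8760) * 100 = 59.0016 %


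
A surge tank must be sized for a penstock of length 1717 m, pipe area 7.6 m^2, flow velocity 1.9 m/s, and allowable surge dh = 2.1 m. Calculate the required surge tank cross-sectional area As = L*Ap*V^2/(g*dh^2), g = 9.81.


As = 1717 * 7.6 * 1.9^2 / (9.81 * 2.1^2) = 1088.8887 m^2


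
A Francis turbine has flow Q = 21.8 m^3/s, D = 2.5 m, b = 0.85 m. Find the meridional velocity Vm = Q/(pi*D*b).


Vm = 21.8 / (pi * 2.5 * 0.85) = 3.2655 m/s


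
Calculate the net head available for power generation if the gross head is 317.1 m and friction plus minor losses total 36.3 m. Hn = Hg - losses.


Hn = 317.1 - 36.3 = 280.8000 m


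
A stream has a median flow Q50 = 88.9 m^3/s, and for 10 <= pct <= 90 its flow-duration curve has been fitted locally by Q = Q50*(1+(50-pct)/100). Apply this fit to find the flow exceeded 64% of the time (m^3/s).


Q = 88.9 * (1 + (50 - 64)/100) = 76.4540 m^3/s


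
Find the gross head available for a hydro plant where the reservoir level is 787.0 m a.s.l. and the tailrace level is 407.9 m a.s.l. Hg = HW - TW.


Hg = 787.0 - 407.9 = 379.1000 m


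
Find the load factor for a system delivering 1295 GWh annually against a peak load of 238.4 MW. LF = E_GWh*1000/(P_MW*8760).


LF = 1295 * 1000 / (238.4 * 8760) = 0.6201


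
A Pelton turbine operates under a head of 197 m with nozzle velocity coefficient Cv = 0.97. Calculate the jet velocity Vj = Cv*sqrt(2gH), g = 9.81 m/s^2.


Vj = 0.97 * sqrt(2*9.81*197) = 60.3051 m/s


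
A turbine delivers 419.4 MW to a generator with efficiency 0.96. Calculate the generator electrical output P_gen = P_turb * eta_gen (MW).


P_gen = 419.4 * 0.96 = 402.6240 MW


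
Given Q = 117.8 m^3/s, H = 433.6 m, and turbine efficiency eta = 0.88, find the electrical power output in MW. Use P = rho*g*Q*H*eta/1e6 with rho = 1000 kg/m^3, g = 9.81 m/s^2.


P = 1000 * 9.81 * 117.8 * 433.6 * 0.88 / 1e6 = 440.9468 MW


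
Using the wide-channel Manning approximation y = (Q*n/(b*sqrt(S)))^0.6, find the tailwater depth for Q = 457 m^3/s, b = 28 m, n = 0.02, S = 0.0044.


y = (457 * 0.02 / (28 * 0.0044^0.5))^0.6 = 2.6016 m


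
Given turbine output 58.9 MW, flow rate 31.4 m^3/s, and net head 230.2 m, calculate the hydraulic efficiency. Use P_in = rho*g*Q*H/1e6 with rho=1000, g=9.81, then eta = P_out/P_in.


P_in = 1000 * 9.81 * 31.4 * 230.2 / 1e6 = 70.9094 MW
eta = 58.9 / 70.9094 = 0.8306


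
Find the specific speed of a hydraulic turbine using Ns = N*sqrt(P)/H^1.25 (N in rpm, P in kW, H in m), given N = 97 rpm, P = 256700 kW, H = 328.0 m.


Ns = 97 * 256700^0.5 / 328.0^1.25 = 35.2081


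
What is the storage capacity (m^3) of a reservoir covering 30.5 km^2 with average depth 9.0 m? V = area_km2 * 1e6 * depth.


V = 30.5 * 1e6 * 9.0 = 2.7450e+08 m^3


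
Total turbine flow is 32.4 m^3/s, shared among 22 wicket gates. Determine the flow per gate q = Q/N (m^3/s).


q = 32.4 / 22 = 1.4727 m^3/s


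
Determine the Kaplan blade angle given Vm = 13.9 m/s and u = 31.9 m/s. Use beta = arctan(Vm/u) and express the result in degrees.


beta = arctan(13.9 / 31.9) = 23.5445 degrees


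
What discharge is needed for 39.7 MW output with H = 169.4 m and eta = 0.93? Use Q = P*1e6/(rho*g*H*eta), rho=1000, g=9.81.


Q = 39.7 * 1e6 / (1000 * 9.81 * 169.4 * 0.93) = 25.6877 m^3/s


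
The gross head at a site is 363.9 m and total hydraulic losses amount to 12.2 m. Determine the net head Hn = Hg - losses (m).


Hn = 363.9 - 12.2 = 351.7000 m


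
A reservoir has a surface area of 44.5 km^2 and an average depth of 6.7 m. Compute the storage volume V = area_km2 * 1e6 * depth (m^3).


V = 44.5 * 1e6 * 6.7 = 2.9815e+08 m^3


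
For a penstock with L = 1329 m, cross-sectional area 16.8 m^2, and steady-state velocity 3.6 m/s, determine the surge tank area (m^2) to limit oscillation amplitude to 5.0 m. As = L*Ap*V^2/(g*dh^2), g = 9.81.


As = 1329 * 16.8 * 3.6^2 / (9.81 * 5.0^2) = 1179.8594 m^2


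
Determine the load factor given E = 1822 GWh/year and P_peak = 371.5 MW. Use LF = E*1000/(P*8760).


LF = 1822 * 1000 / (371.5 * 8760) = 0.5599


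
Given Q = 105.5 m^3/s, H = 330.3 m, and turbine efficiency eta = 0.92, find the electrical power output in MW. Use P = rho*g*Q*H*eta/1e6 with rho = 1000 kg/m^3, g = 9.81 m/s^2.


P = 1000 * 9.81 * 105.5 * 330.3 * 0.92 / 1e6 = 314.4980 MW


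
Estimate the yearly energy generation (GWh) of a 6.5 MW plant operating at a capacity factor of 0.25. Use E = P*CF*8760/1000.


E = 6.5 * 0.25 * 8760 / 1000 = 14.2350 GWh


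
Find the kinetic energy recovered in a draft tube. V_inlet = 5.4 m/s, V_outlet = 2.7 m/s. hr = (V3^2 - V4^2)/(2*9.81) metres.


hr = (5.4^2 - 2.7^2) / (2*9.81) = 1.1147 m


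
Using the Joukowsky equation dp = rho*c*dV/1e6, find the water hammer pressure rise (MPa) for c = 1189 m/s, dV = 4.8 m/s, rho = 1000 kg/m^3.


dp = 1000 * 1189 * 4.8 / 1e6 = 5.7072 MPa


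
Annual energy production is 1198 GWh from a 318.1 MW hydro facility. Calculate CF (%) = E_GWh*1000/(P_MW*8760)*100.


CF = 1198 * 1000 / (318.1 * 8760) * 100 = 42.9921 %


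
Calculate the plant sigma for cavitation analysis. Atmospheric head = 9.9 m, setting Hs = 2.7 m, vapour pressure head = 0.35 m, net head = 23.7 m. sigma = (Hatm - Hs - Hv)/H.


sigma = (9.9 - 2.7 - 0.35) / 23.7 = 0.2890


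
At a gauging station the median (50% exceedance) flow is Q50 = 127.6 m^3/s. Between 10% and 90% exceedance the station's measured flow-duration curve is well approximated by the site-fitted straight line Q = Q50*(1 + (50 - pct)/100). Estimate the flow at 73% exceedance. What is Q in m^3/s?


Q = 127.6 * (1 + (50 - 73)/100) = 98.2520 m^3/s


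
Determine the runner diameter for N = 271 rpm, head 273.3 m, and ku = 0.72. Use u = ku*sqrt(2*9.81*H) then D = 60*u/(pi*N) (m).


u = 0.72 * sqrt(2*9.81*273.3) = 52.7232 m/s
D = 60 * 52.7232 / (pi * 271) = 3.7156 m


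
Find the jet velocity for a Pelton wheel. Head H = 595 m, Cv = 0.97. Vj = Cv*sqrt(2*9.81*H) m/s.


Vj = 0.97 * sqrt(2*9.81*595) = 104.8044 m/s


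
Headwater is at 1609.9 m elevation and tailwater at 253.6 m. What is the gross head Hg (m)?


Hg = 1609.9 - 253.6 = 1356.3000 m


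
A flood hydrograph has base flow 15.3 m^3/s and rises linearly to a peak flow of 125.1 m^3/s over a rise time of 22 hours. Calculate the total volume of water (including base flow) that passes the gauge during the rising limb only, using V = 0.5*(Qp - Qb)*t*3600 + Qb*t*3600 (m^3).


V = 0.5*(125.1 - 15.3)*22*3600 + 15.3*22*3600 = 5.5598e+06 m^3


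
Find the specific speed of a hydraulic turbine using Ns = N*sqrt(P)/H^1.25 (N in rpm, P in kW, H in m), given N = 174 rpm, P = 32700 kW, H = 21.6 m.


Ns = 174 * 32700^0.5 / 21.6^1.25 = 675.7031


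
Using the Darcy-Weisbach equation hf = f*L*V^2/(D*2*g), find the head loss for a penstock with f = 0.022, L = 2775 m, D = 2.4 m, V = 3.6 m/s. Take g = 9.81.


hf = 0.022 * 2775 * 3.6^2 / (2.4 * 2 * 9.81) = 16.8028 m


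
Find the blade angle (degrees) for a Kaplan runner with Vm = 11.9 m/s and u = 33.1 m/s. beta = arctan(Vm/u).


beta = arctan(11.9 / 33.1) = 19.7744 degrees


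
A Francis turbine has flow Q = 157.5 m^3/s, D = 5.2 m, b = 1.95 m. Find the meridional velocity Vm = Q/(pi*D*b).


Vm = 157.5 / (pi * 5.2 * 1.95) = 4.9442 m/s


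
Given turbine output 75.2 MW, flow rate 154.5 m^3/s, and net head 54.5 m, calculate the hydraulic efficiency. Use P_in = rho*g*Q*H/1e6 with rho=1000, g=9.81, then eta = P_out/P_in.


P_in = 1000 * 9.81 * 154.5 * 54.5 / 1e6 = 82.6027 MW
eta = 75.2 / 82.6027 = 0.9104


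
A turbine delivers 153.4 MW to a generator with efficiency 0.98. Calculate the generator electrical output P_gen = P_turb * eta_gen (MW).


P_gen = 153.4 * 0.98 = 150.3320 MW


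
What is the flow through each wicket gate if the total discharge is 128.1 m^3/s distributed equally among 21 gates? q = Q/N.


q = 128.1 / 21 = 6.1000 m^3/s


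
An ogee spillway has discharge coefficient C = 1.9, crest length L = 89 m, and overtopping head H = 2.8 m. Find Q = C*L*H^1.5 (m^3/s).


Q = 1.9 * 89 * 2.8^1.5 = 792.2836 m^3/s


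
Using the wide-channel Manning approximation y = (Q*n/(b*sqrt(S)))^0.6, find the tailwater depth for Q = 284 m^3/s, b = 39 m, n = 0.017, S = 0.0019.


y = (284 * 0.017 / (39 * 0.0019^0.5))^0.6 = 1.8707 m


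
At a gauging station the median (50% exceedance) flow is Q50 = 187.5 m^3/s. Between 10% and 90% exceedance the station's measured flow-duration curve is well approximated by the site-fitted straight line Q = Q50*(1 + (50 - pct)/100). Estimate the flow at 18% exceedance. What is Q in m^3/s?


Q = 187.5 * (1 + (50 - 18)/100) = 247.5000 m^3/s


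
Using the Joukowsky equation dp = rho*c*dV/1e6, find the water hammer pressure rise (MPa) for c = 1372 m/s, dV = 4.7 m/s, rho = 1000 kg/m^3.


dp = 1000 * 1372 * 4.7 / 1e6 = 6.4484 MPa


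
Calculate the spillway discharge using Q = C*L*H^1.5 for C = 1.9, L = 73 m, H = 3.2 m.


Q = 1.9 * 73 * 3.2^1.5 = 793.9651 m^3/s


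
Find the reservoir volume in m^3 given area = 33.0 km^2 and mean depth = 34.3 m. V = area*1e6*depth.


V = 33.0 * 1e6 * 34.3 = 1.1319e+09 m^3


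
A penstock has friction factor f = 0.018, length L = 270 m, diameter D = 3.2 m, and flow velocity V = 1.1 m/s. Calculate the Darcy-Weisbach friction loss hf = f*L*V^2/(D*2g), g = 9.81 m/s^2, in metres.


hf = 0.018 * 270 * 1.1^2 / (3.2 * 2 * 9.81) = 0.0937 m


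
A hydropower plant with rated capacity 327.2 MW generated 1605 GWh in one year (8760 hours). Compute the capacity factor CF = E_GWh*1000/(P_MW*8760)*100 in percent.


CF = 1605 * 1000 / (327.2 * 8760) * 100 = 55.9961 %


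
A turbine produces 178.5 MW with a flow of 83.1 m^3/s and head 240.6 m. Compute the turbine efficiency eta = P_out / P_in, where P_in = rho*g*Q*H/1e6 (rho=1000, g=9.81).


P_in = 1000 * 9.81 * 83.1 * 240.6 / 1e6 = 196.1398 MW
eta = 178.5 / 196.1398 = 0.9101


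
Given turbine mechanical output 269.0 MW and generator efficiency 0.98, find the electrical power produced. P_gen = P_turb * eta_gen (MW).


P_gen = 269.0 * 0.98 = 263.6200 MW


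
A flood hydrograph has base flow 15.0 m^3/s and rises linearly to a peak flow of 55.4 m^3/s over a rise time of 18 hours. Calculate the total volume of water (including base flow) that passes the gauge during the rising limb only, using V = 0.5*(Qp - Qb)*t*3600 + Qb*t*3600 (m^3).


V = 0.5*(55.4 - 15.0)*18*3600 + 15.0*18*3600 = 2.2810e+06 m^3


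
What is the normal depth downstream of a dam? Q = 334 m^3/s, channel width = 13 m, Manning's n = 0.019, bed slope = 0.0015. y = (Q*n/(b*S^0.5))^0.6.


y = (334 * 0.019 / (13 * 0.0015^0.5))^0.6 = 4.5741 m


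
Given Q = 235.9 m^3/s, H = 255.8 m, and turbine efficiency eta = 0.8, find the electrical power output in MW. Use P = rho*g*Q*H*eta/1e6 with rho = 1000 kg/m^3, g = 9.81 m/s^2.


P = 1000 * 9.81 * 235.9 * 255.8 * 0.8 / 1e6 = 473.5736 MW


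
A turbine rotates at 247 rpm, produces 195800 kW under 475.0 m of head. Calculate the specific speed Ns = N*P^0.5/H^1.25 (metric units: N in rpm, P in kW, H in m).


Ns = 247 * 195800^0.5 / 475.0^1.25 = 49.2874


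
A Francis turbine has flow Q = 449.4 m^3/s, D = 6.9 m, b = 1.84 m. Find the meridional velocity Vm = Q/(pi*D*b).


Vm = 449.4 / (pi * 6.9 * 1.84) = 11.2672 m/s


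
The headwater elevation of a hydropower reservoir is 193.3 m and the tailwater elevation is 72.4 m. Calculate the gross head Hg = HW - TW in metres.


Hg = 193.3 - 72.4 = 120.9000 m


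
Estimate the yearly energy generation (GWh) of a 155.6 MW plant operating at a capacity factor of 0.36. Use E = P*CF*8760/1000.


E = 155.6 * 0.36 * 8760 / 1000 = 490.7002 GWh


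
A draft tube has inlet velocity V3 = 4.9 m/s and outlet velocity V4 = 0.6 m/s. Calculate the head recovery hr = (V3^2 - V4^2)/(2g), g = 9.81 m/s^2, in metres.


hr = (4.9^2 - 0.6^2) / (2*9.81) = 1.2054 m


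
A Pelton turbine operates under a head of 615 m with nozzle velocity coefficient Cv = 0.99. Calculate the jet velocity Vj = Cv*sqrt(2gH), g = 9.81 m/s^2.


Vj = 0.99 * sqrt(2*9.81*615) = 108.7482 m/s


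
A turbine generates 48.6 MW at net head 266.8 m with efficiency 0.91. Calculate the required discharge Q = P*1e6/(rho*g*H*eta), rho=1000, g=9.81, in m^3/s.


Q = 48.6 * 1e6 / (1000 * 9.81 * 266.8 * 0.91) = 20.4052 m^3/s


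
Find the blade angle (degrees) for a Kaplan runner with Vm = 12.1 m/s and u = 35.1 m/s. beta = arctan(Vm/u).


beta = arctan(12.1 / 35.1) = 19.0206 degrees


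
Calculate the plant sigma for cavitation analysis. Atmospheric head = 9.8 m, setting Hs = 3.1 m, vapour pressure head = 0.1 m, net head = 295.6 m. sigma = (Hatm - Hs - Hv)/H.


sigma = (9.8 - 3.1 - 0.1) / 295.6 = 0.0223


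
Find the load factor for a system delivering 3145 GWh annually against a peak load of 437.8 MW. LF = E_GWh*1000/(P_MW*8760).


LF = 3145 * 1000 / (437.8 * 8760) = 0.8201


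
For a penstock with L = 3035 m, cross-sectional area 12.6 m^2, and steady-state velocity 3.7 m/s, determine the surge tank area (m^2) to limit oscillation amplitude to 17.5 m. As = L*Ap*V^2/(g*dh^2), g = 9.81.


As = 3035 * 12.6 * 3.7^2 / (9.81 * 17.5^2) = 174.2559 m^2


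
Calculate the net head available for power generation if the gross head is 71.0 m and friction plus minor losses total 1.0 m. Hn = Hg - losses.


Hn = 71.0 - 1.0 = 70.0000 m


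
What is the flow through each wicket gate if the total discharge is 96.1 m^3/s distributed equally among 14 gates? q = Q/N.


q = 96.1 / 14 = 6.8643 m^3/s


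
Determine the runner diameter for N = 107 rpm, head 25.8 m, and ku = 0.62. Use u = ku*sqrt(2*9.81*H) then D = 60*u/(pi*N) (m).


u = 0.62 * sqrt(2*9.81*25.8) = 13.9493 m/s
D = 60 * 13.9493 / (pi * 107) = 2.4898 m


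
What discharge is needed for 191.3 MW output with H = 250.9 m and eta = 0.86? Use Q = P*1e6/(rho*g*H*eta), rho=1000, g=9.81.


Q = 191.3 * 1e6 / (1000 * 9.81 * 250.9 * 0.86) = 90.3747 m^3/s


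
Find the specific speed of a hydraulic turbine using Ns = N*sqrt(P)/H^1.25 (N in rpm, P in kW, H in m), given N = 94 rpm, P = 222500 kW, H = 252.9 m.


Ns = 94 * 222500^0.5 / 252.9^1.25 = 43.9650


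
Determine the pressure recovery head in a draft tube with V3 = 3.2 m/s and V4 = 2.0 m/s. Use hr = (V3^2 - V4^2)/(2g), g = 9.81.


hr = (3.2^2 - 2.0^2) / (2*9.81) = 0.3180 m


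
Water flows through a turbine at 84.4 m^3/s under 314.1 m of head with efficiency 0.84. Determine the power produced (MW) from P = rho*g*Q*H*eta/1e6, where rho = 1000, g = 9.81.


P = 1000 * 9.81 * 84.4 * 314.1 * 0.84 / 1e6 = 218.4533 MW


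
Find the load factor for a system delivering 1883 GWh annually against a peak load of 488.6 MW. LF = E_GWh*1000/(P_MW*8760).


LF = 1883 * 1000 / (488.6 * 8760) = 0.4399


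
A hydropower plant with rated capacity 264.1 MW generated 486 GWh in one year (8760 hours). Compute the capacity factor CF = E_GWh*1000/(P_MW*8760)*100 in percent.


CF = 486 * 1000 / (264.1 * 8760) * 100 = 21.0070 %


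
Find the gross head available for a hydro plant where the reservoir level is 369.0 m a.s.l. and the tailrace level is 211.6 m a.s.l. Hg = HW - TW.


Hg = 369.0 - 211.6 = 157.4000 m


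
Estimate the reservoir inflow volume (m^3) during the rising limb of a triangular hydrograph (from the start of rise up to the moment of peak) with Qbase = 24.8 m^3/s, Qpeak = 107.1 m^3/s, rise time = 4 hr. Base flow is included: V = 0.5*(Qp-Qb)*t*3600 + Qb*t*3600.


V = 0.5*(107.1 - 24.8)*4*3600 + 24.8*4*3600 = 949680.0000 m^3


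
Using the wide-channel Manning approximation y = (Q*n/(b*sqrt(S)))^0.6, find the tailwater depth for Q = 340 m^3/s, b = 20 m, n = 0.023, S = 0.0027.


y = (340 * 0.023 / (20 * 0.0027^0.5))^0.6 = 3.3566 m


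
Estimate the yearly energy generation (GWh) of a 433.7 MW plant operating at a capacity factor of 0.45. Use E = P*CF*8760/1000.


E = 433.7 * 0.45 * 8760 / 1000 = 1709.6454 GWh


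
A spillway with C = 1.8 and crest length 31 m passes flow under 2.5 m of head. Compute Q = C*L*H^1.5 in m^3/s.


Q = 1.8 * 31 * 2.5^1.5 = 220.5689 m^3/s


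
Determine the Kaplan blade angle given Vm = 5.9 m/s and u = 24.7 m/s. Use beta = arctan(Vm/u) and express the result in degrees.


beta = arctan(5.9 / 24.7) = 13.4343 degrees


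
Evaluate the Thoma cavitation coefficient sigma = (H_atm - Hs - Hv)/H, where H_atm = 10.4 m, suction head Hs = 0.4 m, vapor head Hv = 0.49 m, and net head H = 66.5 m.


sigma = (10.4 - 0.4 - 0.49) / 66.5 = 0.1430


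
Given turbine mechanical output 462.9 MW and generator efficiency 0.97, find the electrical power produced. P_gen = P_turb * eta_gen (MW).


P_gen = 462.9 * 0.97 = 449.0130 MW


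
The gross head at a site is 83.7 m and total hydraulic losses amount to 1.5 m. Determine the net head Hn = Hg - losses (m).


Hn = 83.7 - 1.5 = 82.2000 m


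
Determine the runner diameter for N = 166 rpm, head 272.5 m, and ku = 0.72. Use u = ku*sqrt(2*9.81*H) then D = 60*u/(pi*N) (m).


u = 0.72 * sqrt(2*9.81*272.5) = 52.6460 m/s
D = 60 * 52.6460 / (pi * 166) = 6.0570 m


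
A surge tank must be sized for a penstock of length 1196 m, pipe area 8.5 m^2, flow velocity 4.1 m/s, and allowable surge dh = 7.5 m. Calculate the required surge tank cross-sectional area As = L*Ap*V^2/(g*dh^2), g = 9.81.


As = 1196 * 8.5 * 4.1^2 / (9.81 * 7.5^2) = 309.6894 m^2


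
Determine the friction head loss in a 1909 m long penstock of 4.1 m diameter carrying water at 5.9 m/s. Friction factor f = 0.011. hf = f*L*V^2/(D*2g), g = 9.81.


hf = 0.011 * 1909 * 5.9^2 / (4.1 * 2 * 9.81) = 9.0870 m


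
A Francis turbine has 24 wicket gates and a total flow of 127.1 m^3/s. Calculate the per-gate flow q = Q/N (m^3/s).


q = 127.1 / 24 = 5.2958 m^3/s


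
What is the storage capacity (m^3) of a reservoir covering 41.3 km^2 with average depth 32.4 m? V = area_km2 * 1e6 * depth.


V = 41.3 * 1e6 * 32.4 = 1.3381e+09 m^3


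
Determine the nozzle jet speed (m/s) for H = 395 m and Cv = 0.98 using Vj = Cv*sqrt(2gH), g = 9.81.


Vj = 0.98 * sqrt(2*9.81*395) = 86.2728 m/s


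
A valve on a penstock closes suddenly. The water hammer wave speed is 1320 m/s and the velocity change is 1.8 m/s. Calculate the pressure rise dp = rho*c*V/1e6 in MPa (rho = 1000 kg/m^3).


dp = 1000 * 1320 * 1.8 / 1e6 = 2.3760 MPa


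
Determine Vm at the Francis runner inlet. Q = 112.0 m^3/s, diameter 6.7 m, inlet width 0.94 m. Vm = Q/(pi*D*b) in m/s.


Vm = 112.0 / (pi * 6.7 * 0.94) = 5.6606 m/s


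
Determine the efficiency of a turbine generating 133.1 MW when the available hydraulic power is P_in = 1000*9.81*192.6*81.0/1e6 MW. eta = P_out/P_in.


P_in = 1000 * 9.81 * 192.6 * 81.0 / 1e6 = 153.0419 MW
eta = 133.1 / 153.0419 = 0.8697


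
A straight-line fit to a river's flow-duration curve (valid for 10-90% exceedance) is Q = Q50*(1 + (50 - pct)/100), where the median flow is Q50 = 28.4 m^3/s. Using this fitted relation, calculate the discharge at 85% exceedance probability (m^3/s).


Q = 28.4 * (1 + (50 - 85)/100) = 18.4600 m^3/s


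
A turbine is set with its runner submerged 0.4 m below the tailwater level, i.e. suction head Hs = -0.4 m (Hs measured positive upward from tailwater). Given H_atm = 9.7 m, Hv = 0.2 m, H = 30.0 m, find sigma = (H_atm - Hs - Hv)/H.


sigma = (9.7 - (-0.4) - 0.2) / 30.0 = 0.3300


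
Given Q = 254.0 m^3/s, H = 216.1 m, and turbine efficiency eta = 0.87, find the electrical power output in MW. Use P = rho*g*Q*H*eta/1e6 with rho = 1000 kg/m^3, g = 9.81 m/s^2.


P = 1000 * 9.81 * 254.0 * 216.1 * 0.87 / 1e6 = 468.4646 MW


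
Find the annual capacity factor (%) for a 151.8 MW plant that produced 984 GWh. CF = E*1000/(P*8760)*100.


CF = 984 * 1000 / (151.8 * 8760) * 100 = 73.9979 %


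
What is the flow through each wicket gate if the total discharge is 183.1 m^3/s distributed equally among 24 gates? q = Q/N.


q = 183.1 / 24 = 7.6292 m^3/s


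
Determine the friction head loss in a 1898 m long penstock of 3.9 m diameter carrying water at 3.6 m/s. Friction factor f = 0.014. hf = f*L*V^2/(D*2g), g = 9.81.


hf = 0.014 * 1898 * 3.6^2 / (3.9 * 2 * 9.81) = 4.5006 m


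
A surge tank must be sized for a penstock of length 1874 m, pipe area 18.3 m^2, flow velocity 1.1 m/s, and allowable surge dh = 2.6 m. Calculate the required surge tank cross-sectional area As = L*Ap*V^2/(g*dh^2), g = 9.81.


As = 1874 * 18.3 * 1.1^2 / (9.81 * 2.6^2) = 625.7348 m^2


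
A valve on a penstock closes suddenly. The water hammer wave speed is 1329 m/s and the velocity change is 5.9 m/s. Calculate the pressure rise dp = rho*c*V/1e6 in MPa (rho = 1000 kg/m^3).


dp = 1000 * 1329 * 5.9 / 1e6 = 7.8411 MPa


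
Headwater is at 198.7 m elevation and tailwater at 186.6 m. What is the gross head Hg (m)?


Hg = 198.7 - 186.6 = 12.1000 m


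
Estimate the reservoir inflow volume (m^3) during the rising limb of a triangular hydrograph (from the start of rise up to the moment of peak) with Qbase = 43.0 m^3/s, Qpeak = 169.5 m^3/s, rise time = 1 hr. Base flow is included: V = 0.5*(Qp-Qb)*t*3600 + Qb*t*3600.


V = 0.5*(169.5 - 43.0)*1*3600 + 43.0*1*3600 = 382500.0000 m^3


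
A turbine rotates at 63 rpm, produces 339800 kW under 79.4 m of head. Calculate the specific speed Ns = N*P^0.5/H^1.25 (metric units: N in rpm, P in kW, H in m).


Ns = 63 * 339800^0.5 / 79.4^1.25 = 154.9447


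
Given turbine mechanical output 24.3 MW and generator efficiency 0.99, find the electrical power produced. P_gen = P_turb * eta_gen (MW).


P_gen = 24.3 * 0.99 = 24.0570 MW


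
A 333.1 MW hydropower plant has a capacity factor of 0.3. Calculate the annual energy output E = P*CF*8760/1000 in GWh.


E = 333.1 * 0.3 * 8760 / 1000 = 875.3868 GWh


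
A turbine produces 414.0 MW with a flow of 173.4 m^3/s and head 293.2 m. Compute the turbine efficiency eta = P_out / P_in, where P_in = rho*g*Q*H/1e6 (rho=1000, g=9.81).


P_in = 1000 * 9.81 * 173.4 * 293.2 / 1e6 = 498.7490 MW
eta = 414.0 / 498.7490 = 0.8301


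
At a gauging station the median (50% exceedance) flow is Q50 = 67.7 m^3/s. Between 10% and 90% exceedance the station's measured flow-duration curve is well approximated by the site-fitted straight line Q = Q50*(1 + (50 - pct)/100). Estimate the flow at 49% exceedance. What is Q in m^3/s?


Q = 67.7 * (1 + (50 - 49)/100) = 68.3770 m^3/s


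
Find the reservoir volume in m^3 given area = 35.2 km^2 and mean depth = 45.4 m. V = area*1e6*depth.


V = 35.2 * 1e6 * 45.4 = 1.5981e+09 m^3


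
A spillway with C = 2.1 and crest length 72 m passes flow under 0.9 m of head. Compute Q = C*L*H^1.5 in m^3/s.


Q = 2.1 * 72 * 0.9^1.5 = 129.0968 m^3/s


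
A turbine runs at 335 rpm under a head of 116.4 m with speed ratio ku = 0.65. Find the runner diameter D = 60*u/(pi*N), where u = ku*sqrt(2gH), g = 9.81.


u = 0.65 * sqrt(2*9.81*116.4) = 31.0627 m/s
D = 60 * 31.0627 / (pi * 335) = 1.7709 m


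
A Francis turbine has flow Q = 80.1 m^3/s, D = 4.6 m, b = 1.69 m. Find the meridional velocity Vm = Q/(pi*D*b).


Vm = 80.1 / (pi * 4.6 * 1.69) = 3.2797 m/s


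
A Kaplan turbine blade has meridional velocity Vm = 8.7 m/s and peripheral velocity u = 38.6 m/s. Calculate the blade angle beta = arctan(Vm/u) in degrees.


beta = arctan(8.7 / 38.6) = 12.7016 degrees


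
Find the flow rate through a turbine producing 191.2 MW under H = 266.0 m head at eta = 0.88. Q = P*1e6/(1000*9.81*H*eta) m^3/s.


Q = 191.2 * 1e6 / (1000 * 9.81 * 266.0 * 0.88) = 83.2635 m^3/s


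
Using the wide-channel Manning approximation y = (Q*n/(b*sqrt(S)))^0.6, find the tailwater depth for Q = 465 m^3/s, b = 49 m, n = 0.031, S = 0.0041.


y = (465 * 0.031 / (49 * 0.0041^0.5))^0.6 = 2.4965 m


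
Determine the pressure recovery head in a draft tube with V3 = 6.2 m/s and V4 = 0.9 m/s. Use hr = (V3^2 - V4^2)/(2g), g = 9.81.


hr = (6.2^2 - 0.9^2) / (2*9.81) = 1.9179 m


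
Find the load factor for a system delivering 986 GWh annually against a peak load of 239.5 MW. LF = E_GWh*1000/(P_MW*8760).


LF = 986 * 1000 / (239.5 * 8760) = 0.4700


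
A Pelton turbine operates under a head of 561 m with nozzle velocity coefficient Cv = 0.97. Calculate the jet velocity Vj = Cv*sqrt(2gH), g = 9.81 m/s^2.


Vj = 0.97 * sqrt(2*9.81*561) = 101.7660 m/s


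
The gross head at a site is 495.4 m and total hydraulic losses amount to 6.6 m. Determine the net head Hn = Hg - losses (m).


Hn = 495.4 - 6.6 = 488.8000 m


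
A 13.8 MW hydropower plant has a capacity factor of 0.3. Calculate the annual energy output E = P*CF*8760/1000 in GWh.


E = 13.8 * 0.3 * 8760 / 1000 = 36.2664 GWh


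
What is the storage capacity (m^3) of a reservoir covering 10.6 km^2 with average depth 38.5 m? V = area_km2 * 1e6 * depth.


V = 10.6 * 1e6 * 38.5 = 4.0810e+08 m^3


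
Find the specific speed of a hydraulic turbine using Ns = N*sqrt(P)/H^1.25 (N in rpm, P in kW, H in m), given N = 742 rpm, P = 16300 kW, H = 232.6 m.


Ns = 742 * 16300^0.5 / 232.6^1.25 = 104.2883


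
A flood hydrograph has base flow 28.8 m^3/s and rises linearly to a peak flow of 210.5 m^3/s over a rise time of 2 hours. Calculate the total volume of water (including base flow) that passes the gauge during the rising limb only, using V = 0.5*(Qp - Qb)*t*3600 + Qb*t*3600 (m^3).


V = 0.5*(210.5 - 28.8)*2*3600 + 28.8*2*3600 = 861480.0000 m^3


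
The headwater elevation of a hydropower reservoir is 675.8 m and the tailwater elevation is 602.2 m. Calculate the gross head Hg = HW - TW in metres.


Hg = 675.8 - 602.2 = 73.6000 m


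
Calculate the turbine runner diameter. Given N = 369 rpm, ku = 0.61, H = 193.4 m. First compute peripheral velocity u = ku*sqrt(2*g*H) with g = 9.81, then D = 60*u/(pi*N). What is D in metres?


u = 0.61 * sqrt(2*9.81*193.4) = 37.5757 m/s
D = 60 * 37.5757 / (pi * 369) = 1.9448 m


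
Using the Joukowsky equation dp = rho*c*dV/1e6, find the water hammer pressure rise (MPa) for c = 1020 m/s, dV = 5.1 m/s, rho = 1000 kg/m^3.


dp = 1000 * 1020 * 5.1 / 1e6 = 5.2020 MPa


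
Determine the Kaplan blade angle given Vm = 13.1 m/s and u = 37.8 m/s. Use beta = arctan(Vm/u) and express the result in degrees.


beta = arctan(13.1 / 37.8) = 19.1143 degrees


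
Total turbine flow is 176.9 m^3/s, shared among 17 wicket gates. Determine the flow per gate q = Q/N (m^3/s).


q = 176.9 / 17 = 10.4059 m^3/s


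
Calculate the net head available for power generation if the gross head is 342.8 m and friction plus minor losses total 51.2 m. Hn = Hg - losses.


Hn = 342.8 - 51.2 = 291.6000 m


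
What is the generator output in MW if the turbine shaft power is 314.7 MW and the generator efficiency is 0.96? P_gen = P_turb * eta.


P_gen = 314.7 * 0.96 = 302.1120 MW


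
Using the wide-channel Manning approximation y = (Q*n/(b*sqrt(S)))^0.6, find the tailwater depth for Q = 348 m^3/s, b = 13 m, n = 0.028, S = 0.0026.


y = (348 * 0.028 / (13 * 0.0026^0.5))^0.6 = 5.0163 m


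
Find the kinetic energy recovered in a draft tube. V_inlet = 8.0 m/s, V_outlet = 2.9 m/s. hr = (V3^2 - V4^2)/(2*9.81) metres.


hr = (8.0^2 - 2.9^2) / (2*9.81) = 2.8333 m


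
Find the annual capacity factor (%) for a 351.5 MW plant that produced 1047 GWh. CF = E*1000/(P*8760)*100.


CF = 1047 * 1000 / (351.5 * 8760) * 100 = 34.0030 %


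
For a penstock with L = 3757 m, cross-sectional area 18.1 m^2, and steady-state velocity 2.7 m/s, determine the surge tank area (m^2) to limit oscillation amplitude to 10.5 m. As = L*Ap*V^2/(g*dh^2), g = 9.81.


As = 3757 * 18.1 * 2.7^2 / (9.81 * 10.5^2) = 458.3526 m^2


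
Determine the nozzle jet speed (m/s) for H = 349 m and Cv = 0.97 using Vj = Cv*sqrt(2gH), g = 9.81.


Vj = 0.97 * sqrt(2*9.81*349) = 80.2664 m/s


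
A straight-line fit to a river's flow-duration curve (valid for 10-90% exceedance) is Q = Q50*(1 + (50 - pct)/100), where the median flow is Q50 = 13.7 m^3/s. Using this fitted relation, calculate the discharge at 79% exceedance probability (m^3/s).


Q = 13.7 * (1 + (50 - 79)/100) = 9.7270 m^3/s


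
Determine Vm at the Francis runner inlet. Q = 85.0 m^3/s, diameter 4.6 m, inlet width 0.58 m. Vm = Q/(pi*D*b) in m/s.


Vm = 85.0 / (pi * 4.6 * 0.58) = 10.1411 m/s


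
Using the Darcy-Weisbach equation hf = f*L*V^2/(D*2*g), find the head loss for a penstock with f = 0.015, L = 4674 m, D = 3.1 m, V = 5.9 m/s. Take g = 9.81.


hf = 0.015 * 4674 * 5.9^2 / (3.1 * 2 * 9.81) = 40.1258 m


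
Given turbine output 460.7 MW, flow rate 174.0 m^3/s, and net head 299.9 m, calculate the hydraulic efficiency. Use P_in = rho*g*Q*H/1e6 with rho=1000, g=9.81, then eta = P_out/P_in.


P_in = 1000 * 9.81 * 174.0 * 299.9 / 1e6 = 511.9113 MW
eta = 460.7 / 511.9113 = 0.9000


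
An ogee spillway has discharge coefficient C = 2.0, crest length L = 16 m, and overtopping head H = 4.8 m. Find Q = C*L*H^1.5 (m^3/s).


Q = 2.0 * 16 * 4.8^1.5 = 336.5207 m^3/s


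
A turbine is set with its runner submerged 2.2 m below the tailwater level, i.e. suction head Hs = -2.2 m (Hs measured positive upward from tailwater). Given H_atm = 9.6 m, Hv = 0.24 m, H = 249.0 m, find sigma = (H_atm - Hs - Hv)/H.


sigma = (9.6 - (-2.2) - 0.24) / 249.0 = 0.0464


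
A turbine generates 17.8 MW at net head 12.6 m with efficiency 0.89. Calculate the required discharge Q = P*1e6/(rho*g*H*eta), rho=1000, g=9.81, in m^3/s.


Q = 17.8 * 1e6 / (1000 * 9.81 * 12.6 * 0.89) = 161.8044 m^3/s


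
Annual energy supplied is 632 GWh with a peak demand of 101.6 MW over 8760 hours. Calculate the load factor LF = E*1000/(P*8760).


LF = 632 * 1000 / (101.6 * 8760) = 0.7101


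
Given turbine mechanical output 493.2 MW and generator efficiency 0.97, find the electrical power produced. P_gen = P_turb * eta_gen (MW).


P_gen = 493.2 * 0.97 = 478.4040 MW


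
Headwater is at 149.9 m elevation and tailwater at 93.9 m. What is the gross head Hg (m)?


Hg = 149.9 - 93.9 = 56.0000 m
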